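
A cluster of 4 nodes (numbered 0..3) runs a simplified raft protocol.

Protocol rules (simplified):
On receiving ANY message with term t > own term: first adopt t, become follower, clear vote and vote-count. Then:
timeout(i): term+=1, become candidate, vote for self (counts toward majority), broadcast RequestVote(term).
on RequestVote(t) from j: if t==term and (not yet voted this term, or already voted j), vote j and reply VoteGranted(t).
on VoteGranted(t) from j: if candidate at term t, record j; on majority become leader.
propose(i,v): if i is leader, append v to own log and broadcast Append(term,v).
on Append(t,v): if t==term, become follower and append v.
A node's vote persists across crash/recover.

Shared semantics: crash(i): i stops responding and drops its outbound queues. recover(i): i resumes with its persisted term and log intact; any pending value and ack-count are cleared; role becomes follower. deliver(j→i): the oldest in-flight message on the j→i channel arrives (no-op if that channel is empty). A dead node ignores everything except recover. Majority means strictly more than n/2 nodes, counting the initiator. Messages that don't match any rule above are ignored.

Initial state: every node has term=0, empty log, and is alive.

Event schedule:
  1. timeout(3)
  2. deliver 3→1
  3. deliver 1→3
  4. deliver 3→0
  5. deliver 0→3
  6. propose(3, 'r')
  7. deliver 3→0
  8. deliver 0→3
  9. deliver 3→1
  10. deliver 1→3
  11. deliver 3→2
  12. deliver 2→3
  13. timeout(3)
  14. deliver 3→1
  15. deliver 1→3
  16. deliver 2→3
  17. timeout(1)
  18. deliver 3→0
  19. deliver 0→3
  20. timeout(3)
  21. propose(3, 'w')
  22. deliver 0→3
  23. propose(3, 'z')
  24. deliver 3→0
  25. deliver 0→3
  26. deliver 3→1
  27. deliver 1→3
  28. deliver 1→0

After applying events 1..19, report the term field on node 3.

2

1. timeout(3):  <3:cand t1 ->
2. deliver 3→1:  <1:foll t1 ->
3. deliver 1→3:  nop
4. deliver 3→0:  <0:foll t1 ->
5. deliver 0→3:  <3:lead t1 ->
6. propose(3,'r'):  <3:lead t1 r>
7. deliver 3→0:  <0:foll t1 r>
8. deliver 0→3:  nop
9. deliver 3→1:  <1:foll t1 r>
10. deliver 1→3:  nop
11. deliver 3→2:  <2:foll t1 ->
12. deliver 2→3:  nop
13. timeout(3):  <3:cand t2 r>
14. deliver 3→1:  <1:foll t2 r>
15. deliver 1→3:  nop
16. deliver 2→3:  nop
17. timeout(1):  <1:cand t3 r>
18. deliver 3→0:  <0:foll t2 r>
19. deliver 0→3:  <3:lead t2 r>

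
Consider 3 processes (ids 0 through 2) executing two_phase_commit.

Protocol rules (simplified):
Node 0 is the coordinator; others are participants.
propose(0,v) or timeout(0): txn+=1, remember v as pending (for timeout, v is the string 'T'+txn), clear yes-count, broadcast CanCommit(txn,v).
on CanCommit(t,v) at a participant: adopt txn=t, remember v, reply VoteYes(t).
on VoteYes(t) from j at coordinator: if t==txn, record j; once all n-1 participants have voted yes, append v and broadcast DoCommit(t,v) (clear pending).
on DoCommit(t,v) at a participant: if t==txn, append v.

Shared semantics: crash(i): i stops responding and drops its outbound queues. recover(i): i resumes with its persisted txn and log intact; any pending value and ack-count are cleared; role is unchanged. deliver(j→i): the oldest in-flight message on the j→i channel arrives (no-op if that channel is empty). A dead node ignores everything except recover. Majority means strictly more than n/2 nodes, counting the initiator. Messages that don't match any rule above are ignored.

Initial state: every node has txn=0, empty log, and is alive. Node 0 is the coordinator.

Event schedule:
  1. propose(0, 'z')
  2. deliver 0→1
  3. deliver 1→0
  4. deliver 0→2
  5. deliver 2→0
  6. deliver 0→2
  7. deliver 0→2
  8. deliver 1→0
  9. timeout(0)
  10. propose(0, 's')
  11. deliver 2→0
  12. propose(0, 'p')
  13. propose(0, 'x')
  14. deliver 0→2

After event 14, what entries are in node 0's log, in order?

z

after 1 — propose(0,'z'): n0:coor/t1/[-]
after 2 — deliver 0→1: n1:part/t1/[-]
after 3 — deliver 1→0: ·
after 4 — deliver 0→2: n2:part/t1/[-]
after 5 — deliver 2→0: n0:coor/t1/[z]
after 6 — deliver 0→2: n2:part/t1/[z]
after 7 — deliver 0→2: ·
after 8 — deliver 1→0: ·
after 9 — timeout(0): n0:coor/t2/[z]
after 10 — propose(0,'s'): n0:coor/t3/[z]
after 11 — deliver 2→0: ·
after 12 — propose(0,'p'): n0:coor/t4/[z]
after 13 — propose(0,'x'): n0:coor/t5/[z]
after 14 — deliver 0→2: n2:part/t2/[z]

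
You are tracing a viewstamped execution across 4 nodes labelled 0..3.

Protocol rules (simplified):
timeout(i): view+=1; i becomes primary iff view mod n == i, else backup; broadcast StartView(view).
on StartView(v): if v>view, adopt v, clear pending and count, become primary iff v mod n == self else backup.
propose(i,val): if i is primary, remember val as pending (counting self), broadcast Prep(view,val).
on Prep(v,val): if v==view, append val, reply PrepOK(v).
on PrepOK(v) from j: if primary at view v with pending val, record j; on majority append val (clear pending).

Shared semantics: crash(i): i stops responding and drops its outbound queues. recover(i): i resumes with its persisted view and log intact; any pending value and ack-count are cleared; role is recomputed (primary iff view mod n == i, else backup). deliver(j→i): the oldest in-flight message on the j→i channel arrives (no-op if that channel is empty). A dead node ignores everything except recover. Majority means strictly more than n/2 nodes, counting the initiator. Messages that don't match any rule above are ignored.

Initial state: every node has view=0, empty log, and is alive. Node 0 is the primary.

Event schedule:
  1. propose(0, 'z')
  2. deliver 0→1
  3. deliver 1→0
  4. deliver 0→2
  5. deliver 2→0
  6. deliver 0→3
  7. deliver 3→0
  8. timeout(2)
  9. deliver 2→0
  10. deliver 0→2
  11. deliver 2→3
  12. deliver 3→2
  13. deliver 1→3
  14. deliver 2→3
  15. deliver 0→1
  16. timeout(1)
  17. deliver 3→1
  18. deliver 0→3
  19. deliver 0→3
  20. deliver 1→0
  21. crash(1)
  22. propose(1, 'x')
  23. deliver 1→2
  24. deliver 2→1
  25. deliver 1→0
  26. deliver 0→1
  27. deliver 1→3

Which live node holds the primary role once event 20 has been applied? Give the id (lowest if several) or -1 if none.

after 1 — propose(0,'z'): ·
after 2 — deliver 0→1: n1:back/v0/[z]
after 3 — deliver 1→0: ·
after 4 — deliver 0→2: n2:back/v0/[z]
after 5 — deliver 2→0: n0:prim/v0/[z]
after 6 — deliver 0→3: n3:back/v0/[z]
after 7 — deliver 3→0: ·
after 8 — timeout(2): n2:back/v1/[z]
after 9 — deliver 2→0: n0:back/v1/[z]
after 10 — deliver 0→2: ·
after 11 — deliver 2→3: n3:back/v1/[z]
after 12 — deliver 3→2: ·
after 13 — deliver 1→3: ·
after 14 — deliver 2→3: ·
after 15 — deliver 0→1: ·
after 16 — timeout(1): n1:prim/v1/[z]
after 17 — deliver 3→1: ·
after 18 — deliver 0→3: ·
after 19 — deliver 0→3: ·
after 20 — deliver 1→0: ·

1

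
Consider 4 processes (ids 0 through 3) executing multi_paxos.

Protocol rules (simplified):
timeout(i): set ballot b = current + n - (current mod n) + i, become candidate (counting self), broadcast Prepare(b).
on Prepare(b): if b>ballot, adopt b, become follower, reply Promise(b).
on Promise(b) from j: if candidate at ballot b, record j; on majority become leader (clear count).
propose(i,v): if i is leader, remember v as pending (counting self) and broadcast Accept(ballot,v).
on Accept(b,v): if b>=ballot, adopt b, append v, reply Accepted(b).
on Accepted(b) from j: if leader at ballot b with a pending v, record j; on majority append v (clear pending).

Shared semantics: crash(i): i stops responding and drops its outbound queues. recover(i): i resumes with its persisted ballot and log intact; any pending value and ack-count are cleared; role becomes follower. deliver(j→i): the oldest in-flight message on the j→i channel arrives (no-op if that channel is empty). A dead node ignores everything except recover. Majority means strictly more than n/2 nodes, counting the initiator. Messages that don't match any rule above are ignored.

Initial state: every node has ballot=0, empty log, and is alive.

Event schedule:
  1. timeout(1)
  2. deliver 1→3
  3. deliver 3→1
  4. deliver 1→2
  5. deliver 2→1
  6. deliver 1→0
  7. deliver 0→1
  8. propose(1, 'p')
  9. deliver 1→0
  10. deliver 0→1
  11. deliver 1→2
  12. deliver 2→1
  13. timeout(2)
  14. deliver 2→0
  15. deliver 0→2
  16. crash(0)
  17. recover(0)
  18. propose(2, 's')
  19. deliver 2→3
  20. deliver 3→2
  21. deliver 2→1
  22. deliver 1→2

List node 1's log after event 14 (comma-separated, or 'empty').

p

step 1 timeout(1): 1={cand,b=5,log=-}
step 2 deliver 1→3: 3={foll,b=5,log=-}
step 3 deliver 3→1: —
step 4 deliver 1→2: 2={foll,b=5,log=-}
step 5 deliver 2→1: 1={lead,b=5,log=-}
step 6 deliver 1→0: 0={foll,b=5,log=-}
step 7 deliver 0→1: —
step 8 propose(1,'p'): —
step 9 deliver 1→0: 0={foll,b=5,log=p}
step 10 deliver 0→1: —
step 11 deliver 1→2: 2={foll,b=5,log=p}
step 12 deliver 2→1: 1={lead,b=5,log=p}
step 13 timeout(2): 2={cand,b=10,log=p}
step 14 deliver 2→0: 0={foll,b=10,log=p}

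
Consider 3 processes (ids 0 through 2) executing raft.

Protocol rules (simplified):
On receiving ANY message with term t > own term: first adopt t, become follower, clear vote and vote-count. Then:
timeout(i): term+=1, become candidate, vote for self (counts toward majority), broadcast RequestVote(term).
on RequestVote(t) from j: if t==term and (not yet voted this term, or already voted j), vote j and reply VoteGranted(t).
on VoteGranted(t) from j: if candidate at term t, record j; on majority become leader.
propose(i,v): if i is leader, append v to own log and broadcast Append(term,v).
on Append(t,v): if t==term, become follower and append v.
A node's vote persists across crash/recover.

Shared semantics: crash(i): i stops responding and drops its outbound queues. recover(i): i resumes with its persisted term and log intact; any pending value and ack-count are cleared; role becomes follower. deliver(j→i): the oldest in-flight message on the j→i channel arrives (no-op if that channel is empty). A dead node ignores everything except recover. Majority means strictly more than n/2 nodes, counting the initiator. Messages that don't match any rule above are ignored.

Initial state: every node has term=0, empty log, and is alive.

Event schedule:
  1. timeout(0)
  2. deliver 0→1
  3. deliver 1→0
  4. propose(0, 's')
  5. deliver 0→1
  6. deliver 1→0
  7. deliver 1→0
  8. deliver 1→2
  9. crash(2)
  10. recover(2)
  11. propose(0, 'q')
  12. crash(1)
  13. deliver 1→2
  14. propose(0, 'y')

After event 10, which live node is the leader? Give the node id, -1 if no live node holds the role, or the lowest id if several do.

[1] timeout(0) → N0(cand t1 [-])
[2] deliver 0→1 → N1(foll t1 [-])
[3] deliver 1→0 → N0(lead t1 [-])
[4] propose(0,'s') → N0(lead t1 [s])
[5] deliver 0→1 → N1(foll t1 [s])
[6] deliver 1→0 → ∅
[7] deliver 1→0 → ∅
[8] deliver 1→2 → ∅
[9] crash(2) → N2(✗foll t0 [-])
[10] recover(2) → N2(foll t0 [-])

0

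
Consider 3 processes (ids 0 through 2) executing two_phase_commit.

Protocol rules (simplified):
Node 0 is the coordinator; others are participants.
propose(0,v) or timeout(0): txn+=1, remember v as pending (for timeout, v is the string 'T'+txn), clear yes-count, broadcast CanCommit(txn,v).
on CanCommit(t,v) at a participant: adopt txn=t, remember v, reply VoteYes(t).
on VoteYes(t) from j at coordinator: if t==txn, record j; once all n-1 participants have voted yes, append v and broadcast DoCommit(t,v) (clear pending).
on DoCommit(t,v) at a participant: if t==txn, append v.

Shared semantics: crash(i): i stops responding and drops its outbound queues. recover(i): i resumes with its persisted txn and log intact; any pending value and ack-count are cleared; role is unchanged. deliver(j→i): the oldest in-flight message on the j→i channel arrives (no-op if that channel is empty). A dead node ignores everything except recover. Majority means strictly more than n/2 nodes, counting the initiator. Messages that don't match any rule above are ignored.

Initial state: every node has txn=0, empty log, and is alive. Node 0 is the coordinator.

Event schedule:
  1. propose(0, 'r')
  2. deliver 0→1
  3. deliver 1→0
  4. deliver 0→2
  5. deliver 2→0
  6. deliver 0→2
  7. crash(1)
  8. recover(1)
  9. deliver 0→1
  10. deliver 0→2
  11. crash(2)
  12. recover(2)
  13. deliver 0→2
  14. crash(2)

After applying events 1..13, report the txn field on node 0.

1

after 1 — propose(0,'r'): n0:coor/t1/[-]
after 2 — deliver 0→1: n1:part/t1/[-]
after 3 — deliver 1→0: ·
after 4 — deliver 0→2: n2:part/t1/[-]
after 5 — deliver 2→0: n0:coor/t1/[r]
after 6 — deliver 0→2: n2:part/t1/[r]
after 7 — crash(1): n1:✗part/t1/[-]
after 8 — recover(1): n1:part/t1/[-]
after 9 — deliver 0→1: n1:part/t1/[r]
after 10 — deliver 0→2: ·
after 11 — crash(2): n2:✗part/t1/[r]
after 12 — recover(2): n2:part/t1/[r]
after 13 — deliver 0→2: ·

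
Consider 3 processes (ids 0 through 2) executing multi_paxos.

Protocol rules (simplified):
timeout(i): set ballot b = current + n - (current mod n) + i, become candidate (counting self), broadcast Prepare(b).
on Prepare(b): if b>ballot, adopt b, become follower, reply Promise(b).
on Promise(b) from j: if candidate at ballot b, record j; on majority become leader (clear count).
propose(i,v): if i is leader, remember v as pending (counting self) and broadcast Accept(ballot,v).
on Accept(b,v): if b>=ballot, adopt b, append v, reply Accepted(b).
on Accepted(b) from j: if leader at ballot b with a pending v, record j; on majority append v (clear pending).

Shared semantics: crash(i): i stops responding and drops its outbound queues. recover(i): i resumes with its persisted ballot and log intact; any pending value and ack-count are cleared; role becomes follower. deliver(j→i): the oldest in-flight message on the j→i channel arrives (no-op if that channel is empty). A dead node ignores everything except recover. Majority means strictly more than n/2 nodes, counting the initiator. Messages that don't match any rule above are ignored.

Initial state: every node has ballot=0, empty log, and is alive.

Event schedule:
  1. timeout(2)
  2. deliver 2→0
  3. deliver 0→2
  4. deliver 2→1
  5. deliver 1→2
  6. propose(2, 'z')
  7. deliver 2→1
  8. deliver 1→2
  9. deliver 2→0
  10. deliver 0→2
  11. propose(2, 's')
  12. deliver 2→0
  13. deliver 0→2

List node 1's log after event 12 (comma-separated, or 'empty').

after 1 — timeout(2): n2:cand/b5/[-]
after 2 — deliver 2→0: n0:foll/b5/[-]
after 3 — deliver 0→2: n2:lead/b5/[-]
after 4 — deliver 2→1: n1:foll/b5/[-]
after 5 — deliver 1→2: ·
after 6 — propose(2,'z'): ·
after 7 — deliver 2→1: n1:foll/b5/[z]
after 8 — deliver 1→2: n2:lead/b5/[z]
after 9 — deliver 2→0: n0:foll/b5/[z]
after 10 — deliver 0→2: ·
after 11 — propose(2,'s'): ·
after 12 — deliver 2→0: n0:foll/b5/[z,s]

z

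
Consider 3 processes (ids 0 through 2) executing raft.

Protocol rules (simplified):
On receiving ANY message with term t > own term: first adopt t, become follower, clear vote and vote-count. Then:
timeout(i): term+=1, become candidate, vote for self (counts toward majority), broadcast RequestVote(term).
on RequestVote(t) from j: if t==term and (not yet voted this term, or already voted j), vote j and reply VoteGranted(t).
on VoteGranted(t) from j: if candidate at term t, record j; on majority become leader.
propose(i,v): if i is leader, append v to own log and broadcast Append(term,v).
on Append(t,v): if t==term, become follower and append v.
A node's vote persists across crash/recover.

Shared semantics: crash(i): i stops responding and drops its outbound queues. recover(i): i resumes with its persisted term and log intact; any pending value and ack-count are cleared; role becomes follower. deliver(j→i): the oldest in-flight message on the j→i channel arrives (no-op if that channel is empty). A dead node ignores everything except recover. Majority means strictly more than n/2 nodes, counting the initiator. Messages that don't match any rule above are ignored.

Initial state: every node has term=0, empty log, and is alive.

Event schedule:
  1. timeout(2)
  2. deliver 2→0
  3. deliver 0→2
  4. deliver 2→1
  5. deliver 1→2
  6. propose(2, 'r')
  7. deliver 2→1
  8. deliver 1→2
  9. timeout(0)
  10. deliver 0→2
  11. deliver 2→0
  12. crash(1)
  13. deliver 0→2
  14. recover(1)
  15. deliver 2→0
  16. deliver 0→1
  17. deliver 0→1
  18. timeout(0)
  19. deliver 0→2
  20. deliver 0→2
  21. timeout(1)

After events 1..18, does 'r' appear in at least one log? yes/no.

step 1 timeout(2): 2={cand,t=1,log=-}
step 2 deliver 2→0: 0={foll,t=1,log=-}
step 3 deliver 0→2: 2={lead,t=1,log=-}
step 4 deliver 2→1: 1={foll,t=1,log=-}
step 5 deliver 1→2: —
step 6 propose(2,'r'): 2={lead,t=1,log=r}
step 7 deliver 2→1: 1={foll,t=1,log=r}
step 8 deliver 1→2: —
step 9 timeout(0): 0={cand,t=2,log=-}
step 10 deliver 0→2: 2={foll,t=2,log=r}
step 11 deliver 2→0: —
step 12 crash(1): 1={✗foll,t=1,log=r}
step 13 deliver 0→2: —
step 14 recover(1): 1={foll,t=1,log=r}
step 15 deliver 2→0: 0={lead,t=2,log=-}
step 16 deliver 0→1: 1={foll,t=2,log=r}
step 17 deliver 0→1: —
step 18 timeout(0): 0={cand,t=3,log=-}

yes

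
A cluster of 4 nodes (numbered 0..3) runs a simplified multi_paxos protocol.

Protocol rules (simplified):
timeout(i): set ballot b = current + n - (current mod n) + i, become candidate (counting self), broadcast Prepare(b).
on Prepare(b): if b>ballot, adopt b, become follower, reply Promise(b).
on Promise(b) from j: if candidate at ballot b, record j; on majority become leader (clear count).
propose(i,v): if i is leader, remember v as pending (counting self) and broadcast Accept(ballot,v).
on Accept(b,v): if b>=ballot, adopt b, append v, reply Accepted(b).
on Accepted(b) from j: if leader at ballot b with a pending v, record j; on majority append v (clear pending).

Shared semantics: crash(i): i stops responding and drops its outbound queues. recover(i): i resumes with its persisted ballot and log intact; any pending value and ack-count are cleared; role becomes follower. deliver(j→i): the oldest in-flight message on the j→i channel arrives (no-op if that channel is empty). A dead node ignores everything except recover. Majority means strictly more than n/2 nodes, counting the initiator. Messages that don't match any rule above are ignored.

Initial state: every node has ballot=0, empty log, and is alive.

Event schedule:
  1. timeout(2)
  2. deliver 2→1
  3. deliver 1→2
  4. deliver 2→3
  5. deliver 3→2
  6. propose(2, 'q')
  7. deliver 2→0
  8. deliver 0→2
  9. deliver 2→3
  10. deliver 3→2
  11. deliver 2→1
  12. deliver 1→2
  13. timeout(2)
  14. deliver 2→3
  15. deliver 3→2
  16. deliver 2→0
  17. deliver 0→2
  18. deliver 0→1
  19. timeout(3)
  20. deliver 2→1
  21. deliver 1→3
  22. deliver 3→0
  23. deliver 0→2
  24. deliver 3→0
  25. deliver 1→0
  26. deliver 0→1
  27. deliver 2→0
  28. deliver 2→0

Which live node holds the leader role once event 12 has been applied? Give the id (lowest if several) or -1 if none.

2

after 1 — timeout(2): n2:cand/b6/[-]
after 2 — deliver 2→1: n1:foll/b6/[-]
after 3 — deliver 1→2: ·
after 4 — deliver 2→3: n3:foll/b6/[-]
after 5 — deliver 3→2: n2:lead/b6/[-]
after 6 — propose(2,'q'): ·
after 7 — deliver 2→0: n0:foll/b6/[-]
after 8 — deliver 0→2: ·
after 9 — deliver 2→3: n3:foll/b6/[q]
after 10 — deliver 3→2: ·
after 11 — deliver 2→1: n1:foll/b6/[q]
after 12 — deliver 1→2: n2:lead/b6/[q]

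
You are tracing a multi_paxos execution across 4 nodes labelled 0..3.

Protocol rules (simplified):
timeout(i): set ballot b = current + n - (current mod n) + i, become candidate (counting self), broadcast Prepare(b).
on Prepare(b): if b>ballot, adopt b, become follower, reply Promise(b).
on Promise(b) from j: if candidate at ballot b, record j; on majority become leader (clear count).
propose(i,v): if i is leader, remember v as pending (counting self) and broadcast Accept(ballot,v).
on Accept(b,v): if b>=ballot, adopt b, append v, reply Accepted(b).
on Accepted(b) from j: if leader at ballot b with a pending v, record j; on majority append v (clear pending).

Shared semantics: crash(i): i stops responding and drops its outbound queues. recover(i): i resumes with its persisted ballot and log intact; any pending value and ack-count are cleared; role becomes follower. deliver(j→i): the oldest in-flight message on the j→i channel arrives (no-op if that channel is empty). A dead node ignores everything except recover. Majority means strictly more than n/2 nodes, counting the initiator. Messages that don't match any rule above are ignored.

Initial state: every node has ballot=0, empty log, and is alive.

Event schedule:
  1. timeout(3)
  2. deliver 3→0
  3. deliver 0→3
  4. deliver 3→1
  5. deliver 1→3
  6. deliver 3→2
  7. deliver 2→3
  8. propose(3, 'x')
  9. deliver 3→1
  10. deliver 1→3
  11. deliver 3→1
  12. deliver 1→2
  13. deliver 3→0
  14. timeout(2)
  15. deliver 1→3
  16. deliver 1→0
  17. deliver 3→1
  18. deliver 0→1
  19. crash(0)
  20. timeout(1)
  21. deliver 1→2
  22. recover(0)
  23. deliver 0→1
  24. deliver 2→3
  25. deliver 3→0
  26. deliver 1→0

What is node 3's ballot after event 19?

7

after 1 — timeout(3): n3:cand/b7/[-]
after 2 — deliver 3→0: n0:foll/b7/[-]
after 3 — deliver 0→3: ·
after 4 — deliver 3→1: n1:foll/b7/[-]
after 5 — deliver 1→3: n3:lead/b7/[-]
after 6 — deliver 3→2: n2:foll/b7/[-]
after 7 — deliver 2→3: ·
after 8 — propose(3,'x'): ·
after 9 — deliver 3→1: n1:foll/b7/[x]
after 10 — deliver 1→3: ·
after 11 — deliver 3→1: ·
after 12 — deliver 1→2: ·
after 13 — deliver 3→0: n0:foll/b7/[x]
after 14 — timeout(2): n2:cand/b10/[-]
after 15 — deliver 1→3: ·
after 16 — deliver 1→0: ·
after 17 — deliver 3→1: ·
after 18 — deliver 0→1: ·
after 19 — crash(0): n0:✗foll/b7/[x]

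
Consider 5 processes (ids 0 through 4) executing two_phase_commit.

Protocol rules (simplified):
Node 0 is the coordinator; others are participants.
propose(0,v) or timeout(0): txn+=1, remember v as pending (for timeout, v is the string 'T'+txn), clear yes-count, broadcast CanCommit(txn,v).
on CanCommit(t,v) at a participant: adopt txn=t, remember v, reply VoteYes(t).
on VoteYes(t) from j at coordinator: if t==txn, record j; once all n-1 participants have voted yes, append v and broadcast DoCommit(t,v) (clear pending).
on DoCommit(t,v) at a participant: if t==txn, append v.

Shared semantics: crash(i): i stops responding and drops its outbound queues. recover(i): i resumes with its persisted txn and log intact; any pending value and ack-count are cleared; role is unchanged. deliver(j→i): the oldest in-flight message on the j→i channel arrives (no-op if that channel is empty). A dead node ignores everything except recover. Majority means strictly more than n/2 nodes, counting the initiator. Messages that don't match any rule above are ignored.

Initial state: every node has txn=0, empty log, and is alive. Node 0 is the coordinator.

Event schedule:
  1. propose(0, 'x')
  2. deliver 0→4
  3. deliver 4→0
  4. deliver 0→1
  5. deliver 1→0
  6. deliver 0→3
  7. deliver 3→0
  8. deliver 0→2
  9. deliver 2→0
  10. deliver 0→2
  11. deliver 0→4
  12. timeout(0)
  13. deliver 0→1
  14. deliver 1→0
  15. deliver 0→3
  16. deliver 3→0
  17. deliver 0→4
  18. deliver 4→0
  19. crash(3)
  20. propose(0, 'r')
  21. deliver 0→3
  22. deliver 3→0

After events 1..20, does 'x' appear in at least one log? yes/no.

yes

e1 propose(0,'x'): 0[coor,t=1,-]
e2 deliver 0→4: 4[part,t=1,-]
e3 deliver 4→0: ·
e4 deliver 0→1: 1[part,t=1,-]
e5 deliver 1→0: ·
e6 deliver 0→3: 3[part,t=1,-]
e7 deliver 3→0: ·
e8 deliver 0→2: 2[part,t=1,-]
e9 deliver 2→0: 0[coor,t=1,x]
e10 deliver 0→2: 2[part,t=1,x]
e11 deliver 0→4: 4[part,t=1,x]
e12 timeout(0): 0[coor,t=2,x]
e13 deliver 0→1: 1[part,t=1,x]
e14 deliver 1→0: ·
e15 deliver 0→3: 3[part,t=1,x]
e16 deliver 3→0: ·
e17 deliver 0→4: 4[part,t=2,x]
e18 deliver 4→0: ·
e19 crash(3): 3[✗part,t=1,x]
e20 propose(0,'r'): 0[coor,t=3,x]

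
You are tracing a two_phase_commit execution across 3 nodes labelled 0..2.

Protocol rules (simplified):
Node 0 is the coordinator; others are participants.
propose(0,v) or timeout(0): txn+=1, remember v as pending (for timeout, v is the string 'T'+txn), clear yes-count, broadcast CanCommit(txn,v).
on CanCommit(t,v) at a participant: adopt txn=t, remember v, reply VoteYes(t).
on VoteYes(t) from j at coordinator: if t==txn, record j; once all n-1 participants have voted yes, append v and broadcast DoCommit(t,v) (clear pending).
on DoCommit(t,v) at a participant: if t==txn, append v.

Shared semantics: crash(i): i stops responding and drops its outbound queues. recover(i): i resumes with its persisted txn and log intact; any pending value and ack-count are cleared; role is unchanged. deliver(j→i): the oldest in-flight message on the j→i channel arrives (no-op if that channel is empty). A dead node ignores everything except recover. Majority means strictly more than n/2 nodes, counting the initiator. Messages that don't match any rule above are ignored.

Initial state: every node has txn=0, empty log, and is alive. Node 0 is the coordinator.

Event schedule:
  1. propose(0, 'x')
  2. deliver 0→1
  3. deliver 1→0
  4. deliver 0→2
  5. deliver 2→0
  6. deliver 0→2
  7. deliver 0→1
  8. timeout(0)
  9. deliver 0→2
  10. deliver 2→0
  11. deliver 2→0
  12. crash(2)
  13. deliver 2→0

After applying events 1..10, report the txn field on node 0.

2

step 1 propose(0,'x'): 0={coor,t=1,log=-}
step 2 deliver 0→1: 1={part,t=1,log=-}
step 3 deliver 1→0: —
step 4 deliver 0→2: 2={part,t=1,log=-}
step 5 deliver 2→0: 0={coor,t=1,log=x}
step 6 deliver 0→2: 2={part,t=1,log=x}
step 7 deliver 0→1: 1={part,t=1,log=x}
step 8 timeout(0): 0={coor,t=2,log=x}
step 9 deliver 0→2: 2={part,t=2,log=x}
step 10 deliver 2→0: —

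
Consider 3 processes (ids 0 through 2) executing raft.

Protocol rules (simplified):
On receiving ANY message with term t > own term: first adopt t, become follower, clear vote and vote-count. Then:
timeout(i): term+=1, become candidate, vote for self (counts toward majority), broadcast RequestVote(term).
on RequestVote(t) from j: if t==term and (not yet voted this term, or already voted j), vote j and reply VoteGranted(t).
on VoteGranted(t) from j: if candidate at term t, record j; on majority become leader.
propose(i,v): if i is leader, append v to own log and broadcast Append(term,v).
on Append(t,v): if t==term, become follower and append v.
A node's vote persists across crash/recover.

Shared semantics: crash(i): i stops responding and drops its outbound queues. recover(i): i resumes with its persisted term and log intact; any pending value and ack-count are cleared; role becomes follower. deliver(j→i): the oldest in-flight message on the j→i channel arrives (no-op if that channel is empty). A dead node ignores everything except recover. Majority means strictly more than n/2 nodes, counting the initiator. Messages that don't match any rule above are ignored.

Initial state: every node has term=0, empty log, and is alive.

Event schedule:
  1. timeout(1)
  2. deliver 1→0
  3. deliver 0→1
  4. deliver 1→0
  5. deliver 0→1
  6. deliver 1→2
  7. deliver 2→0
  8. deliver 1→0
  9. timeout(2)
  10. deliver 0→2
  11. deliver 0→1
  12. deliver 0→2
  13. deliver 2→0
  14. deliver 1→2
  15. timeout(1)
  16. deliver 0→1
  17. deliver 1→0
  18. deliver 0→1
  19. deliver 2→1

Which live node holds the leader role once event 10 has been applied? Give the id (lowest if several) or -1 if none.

step 1 timeout(1): 1={cand,t=1,log=-}
step 2 deliver 1→0: 0={foll,t=1,log=-}
step 3 deliver 0→1: 1={lead,t=1,log=-}
step 4 deliver 1→0: —
step 5 deliver 0→1: —
step 6 deliver 1→2: 2={foll,t=1,log=-}
step 7 deliver 2→0: —
step 8 deliver 1→0: —
step 9 timeout(2): 2={cand,t=2,log=-}
step 10 deliver 0→2: —

1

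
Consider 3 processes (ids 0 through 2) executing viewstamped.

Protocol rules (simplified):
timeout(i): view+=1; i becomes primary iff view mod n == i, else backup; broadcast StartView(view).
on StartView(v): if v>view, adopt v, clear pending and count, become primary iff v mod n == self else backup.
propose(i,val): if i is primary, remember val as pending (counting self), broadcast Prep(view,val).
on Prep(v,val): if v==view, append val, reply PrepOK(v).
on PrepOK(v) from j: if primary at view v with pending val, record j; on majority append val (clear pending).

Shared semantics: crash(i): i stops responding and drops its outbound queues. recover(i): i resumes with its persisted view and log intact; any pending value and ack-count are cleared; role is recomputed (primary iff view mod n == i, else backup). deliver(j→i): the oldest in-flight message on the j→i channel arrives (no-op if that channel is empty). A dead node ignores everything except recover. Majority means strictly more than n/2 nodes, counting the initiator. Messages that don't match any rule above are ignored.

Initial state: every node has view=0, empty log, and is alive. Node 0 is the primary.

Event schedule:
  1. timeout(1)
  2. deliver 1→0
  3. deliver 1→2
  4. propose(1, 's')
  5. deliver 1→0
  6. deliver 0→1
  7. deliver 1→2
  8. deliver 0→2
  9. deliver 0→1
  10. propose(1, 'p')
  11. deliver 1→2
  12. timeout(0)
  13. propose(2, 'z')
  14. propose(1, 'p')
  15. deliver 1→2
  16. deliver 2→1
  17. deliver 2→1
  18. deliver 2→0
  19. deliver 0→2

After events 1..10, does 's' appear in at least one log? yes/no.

yes

[1] timeout(1) → N1(prim v1 [-])
[2] deliver 1→0 → N0(back v1 [-])
[3] deliver 1→2 → N2(back v1 [-])
[4] propose(1,'s') → ∅
[5] deliver 1→0 → N0(back v1 [s])
[6] deliver 0→1 → N1(prim v1 [s])
[7] deliver 1→2 → N2(back v1 [s])
[8] deliver 0→2 → ∅
[9] deliver 0→1 → ∅
[10] propose(1,'p') → ∅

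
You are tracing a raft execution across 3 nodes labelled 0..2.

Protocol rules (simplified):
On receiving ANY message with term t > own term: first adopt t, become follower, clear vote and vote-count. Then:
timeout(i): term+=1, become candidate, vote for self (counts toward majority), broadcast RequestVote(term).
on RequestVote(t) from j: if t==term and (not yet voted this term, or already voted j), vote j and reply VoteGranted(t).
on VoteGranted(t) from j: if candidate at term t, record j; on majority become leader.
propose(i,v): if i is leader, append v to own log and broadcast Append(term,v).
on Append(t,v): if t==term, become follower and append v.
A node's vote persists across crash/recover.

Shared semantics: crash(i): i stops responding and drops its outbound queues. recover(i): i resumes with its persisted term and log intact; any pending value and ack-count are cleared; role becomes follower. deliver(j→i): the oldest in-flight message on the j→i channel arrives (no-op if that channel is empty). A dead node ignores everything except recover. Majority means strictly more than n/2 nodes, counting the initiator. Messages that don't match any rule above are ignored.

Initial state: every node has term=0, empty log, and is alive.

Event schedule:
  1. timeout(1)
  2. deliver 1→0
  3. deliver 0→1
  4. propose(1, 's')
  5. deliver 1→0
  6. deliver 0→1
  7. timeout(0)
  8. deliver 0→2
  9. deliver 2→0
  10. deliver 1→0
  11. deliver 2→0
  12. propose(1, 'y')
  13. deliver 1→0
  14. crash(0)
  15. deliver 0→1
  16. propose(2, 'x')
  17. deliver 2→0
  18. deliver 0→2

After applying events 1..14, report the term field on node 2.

2

after 1 — timeout(1): n1:cand/t1/[-]
after 2 — deliver 1→0: n0:foll/t1/[-]
after 3 — deliver 0→1: n1:lead/t1/[-]
after 4 — propose(1,'s'): n1:lead/t1/[s]
after 5 — deliver 1→0: n0:foll/t1/[s]
after 6 — deliver 0→1: ·
after 7 — timeout(0): n0:cand/t2/[s]
after 8 — deliver 0→2: n2:foll/t2/[-]
after 9 — deliver 2→0: n0:lead/t2/[s]
after 10 — deliver 1→0: ·
after 11 — deliver 2→0: ·
after 12 — propose(1,'y'): n1:lead/t1/[s,y]
after 13 — deliver 1→0: ·
after 14 — crash(0): n0:✗lead/t2/[s]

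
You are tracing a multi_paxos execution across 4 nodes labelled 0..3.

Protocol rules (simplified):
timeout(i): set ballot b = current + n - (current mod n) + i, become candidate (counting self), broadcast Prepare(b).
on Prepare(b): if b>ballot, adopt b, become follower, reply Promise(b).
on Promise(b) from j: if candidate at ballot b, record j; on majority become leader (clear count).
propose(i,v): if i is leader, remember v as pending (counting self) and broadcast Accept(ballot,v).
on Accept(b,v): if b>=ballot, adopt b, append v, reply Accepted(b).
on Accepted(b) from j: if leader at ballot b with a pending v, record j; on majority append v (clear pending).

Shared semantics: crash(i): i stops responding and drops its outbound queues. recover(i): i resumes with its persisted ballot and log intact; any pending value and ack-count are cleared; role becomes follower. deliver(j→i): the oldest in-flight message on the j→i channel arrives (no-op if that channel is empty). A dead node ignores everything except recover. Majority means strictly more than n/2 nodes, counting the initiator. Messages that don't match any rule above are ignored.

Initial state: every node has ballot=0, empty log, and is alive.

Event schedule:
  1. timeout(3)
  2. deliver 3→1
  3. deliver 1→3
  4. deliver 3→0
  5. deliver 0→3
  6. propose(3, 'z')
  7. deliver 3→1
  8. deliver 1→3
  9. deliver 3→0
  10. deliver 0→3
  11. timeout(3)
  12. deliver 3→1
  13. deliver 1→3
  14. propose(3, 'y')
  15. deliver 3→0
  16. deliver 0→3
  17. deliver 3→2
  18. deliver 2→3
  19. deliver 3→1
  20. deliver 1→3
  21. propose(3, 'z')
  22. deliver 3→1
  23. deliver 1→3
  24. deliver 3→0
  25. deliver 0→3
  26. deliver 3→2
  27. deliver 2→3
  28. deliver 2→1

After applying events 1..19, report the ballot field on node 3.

step 1 timeout(3): 3={cand,b=7,log=-}
step 2 deliver 3→1: 1={foll,b=7,log=-}
step 3 deliver 1→3: —
step 4 deliver 3→0: 0={foll,b=7,log=-}
step 5 deliver 0→3: 3={lead,b=7,log=-}
step 6 propose(3,'z'): —
step 7 deliver 3→1: 1={foll,b=7,log=z}
step 8 deliver 1→3: —
step 9 deliver 3→0: 0={foll,b=7,log=z}
step 10 deliver 0→3: 3={lead,b=7,log=z}
step 11 timeout(3): 3={cand,b=11,log=z}
step 12 deliver 3→1: 1={foll,b=11,log=z}
step 13 deliver 1→3: —
step 14 propose(3,'y'): —
step 15 deliver 3→0: 0={foll,b=11,log=z}
step 16 deliver 0→3: 3={lead,b=11,log=z}
step 17 deliver 3→2: 2={foll,b=7,log=-}
step 18 deliver 2→3: —
step 19 deliver 3→1: —

11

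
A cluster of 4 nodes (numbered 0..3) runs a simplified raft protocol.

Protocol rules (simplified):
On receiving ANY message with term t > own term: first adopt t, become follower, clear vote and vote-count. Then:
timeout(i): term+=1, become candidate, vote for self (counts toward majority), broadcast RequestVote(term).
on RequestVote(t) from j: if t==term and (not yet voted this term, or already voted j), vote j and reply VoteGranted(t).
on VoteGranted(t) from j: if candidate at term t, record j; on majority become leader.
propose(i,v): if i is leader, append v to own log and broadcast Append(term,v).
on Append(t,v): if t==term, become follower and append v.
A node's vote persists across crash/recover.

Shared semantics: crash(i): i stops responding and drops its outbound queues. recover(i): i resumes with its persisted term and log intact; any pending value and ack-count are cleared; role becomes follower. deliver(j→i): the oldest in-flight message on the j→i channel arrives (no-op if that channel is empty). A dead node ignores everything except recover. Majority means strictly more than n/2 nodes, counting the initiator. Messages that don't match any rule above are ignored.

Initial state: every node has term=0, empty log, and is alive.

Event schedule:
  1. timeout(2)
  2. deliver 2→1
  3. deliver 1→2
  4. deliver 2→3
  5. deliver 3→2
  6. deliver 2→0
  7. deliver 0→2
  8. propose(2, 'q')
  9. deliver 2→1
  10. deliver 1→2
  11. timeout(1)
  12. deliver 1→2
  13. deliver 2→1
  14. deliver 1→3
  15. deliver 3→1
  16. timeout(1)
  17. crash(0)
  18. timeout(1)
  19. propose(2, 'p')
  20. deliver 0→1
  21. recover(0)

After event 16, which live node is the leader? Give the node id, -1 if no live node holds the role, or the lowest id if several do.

-1

[1] timeout(2) → N2(cand t1 [-])
[2] deliver 2→1 → N1(foll t1 [-])
[3] deliver 1→2 → ∅
[4] deliver 2→3 → N3(foll t1 [-])
[5] deliver 3→2 → N2(lead t1 [-])
[6] deliver 2→0 → N0(foll t1 [-])
[7] deliver 0→2 → ∅
[8] propose(2,'q') → N2(lead t1 [q])
[9] deliver 2→1 → N1(foll t1 [q])
[10] deliver 1→2 → ∅
[11] timeout(1) → N1(cand t2 [q])
[12] deliver 1→2 → N2(foll t2 [q])
[13] deliver 2→1 → ∅
[14] deliver 1→3 → N3(foll t2 [-])
[15] deliver 3→1 → N1(lead t2 [q])
[16] timeout(1) → N1(cand t3 [q])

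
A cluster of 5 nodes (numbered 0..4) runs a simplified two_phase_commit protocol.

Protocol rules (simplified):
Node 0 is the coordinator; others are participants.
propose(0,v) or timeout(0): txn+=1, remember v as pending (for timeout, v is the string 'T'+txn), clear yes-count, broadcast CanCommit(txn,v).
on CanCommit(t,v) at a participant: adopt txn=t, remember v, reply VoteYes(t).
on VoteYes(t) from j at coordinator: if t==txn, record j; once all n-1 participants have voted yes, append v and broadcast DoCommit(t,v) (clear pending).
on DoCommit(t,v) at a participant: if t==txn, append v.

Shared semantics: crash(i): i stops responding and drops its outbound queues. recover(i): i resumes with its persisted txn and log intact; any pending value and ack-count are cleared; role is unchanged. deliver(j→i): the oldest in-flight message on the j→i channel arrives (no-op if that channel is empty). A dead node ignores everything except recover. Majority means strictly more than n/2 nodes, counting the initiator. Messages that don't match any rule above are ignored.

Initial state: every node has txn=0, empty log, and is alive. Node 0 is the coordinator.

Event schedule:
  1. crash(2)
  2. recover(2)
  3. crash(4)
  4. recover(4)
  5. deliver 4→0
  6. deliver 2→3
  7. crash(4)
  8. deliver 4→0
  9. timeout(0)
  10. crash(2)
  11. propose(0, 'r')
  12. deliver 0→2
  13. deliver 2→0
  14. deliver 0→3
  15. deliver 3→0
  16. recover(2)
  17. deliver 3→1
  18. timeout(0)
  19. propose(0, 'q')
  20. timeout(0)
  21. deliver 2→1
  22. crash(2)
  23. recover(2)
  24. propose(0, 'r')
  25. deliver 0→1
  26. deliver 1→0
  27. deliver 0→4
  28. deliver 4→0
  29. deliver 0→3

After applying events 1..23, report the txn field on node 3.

1

after 1 — crash(2): n2:✗part/t0/[-]
after 2 — recover(2): n2:part/t0/[-]
after 3 — crash(4): n4:✗part/t0/[-]
after 4 — recover(4): n4:part/t0/[-]
after 5 — deliver 4→0: ·
after 6 — deliver 2→3: ·
after 7 — crash(4): n4:✗part/t0/[-]
after 8 — deliver 4→0: ·
after 9 — timeout(0): n0:coor/t1/[-]
after 10 — crash(2): n2:✗part/t0/[-]
after 11 — propose(0,'r'): n0:coor/t2/[-]
after 12 — deliver 0→2: ·
after 13 — deliver 2→0: ·
after 14 — deliver 0→3: n3:part/t1/[-]
after 15 — deliver 3→0: ·
after 16 — recover(2): n2:part/t0/[-]
after 17 — deliver 3→1: ·
after 18 — timeout(0): n0:coor/t3/[-]
after 19 — propose(0,'q'): n0:coor/t4/[-]
after 20 — timeout(0): n0:coor/t5/[-]
after 21 — deliver 2→1: ·
after 22 — crash(2): n2:✗part/t0/[-]
after 23 — recover(2): n2:part/t0/[-]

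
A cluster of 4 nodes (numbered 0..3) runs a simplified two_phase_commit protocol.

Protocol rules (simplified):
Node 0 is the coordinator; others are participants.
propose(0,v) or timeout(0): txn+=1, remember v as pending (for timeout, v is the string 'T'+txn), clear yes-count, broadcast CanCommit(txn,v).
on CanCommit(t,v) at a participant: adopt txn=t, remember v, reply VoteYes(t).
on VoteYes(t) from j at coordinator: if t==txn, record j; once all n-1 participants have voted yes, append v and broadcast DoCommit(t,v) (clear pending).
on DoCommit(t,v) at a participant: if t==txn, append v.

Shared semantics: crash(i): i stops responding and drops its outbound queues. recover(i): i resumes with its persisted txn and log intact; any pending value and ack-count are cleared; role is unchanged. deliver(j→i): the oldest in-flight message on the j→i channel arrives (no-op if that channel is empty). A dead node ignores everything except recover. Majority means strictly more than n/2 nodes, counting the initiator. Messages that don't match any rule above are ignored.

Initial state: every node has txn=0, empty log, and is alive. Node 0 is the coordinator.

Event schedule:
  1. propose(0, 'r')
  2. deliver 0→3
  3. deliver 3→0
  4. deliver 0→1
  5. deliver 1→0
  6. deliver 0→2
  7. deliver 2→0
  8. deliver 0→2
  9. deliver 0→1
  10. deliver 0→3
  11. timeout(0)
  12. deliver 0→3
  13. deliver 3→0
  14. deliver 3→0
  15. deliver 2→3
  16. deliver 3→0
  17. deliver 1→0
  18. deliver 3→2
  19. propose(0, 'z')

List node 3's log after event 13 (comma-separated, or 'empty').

r

step 1 propose(0,'r'): 0={coor,t=1,log=-}
step 2 deliver 0→3: 3={part,t=1,log=-}
step 3 deliver 3→0: —
step 4 deliver 0→1: 1={part,t=1,log=-}
step 5 deliver 1→0: —
step 6 deliver 0→2: 2={part,t=1,log=-}
step 7 deliver 2→0: 0={coor,t=1,log=r}
step 8 deliver 0→2: 2={part,t=1,log=r}
step 9 deliver 0→1: 1={part,t=1,log=r}
step 10 deliver 0→3: 3={part,t=1,log=r}
step 11 timeout(0): 0={coor,t=2,log=r}
step 12 deliver 0→3: 3={part,t=2,log=r}
step 13 deliver 3→0: —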